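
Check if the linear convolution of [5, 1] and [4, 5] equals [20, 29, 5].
Recompute linear convolution of [5, 1] and [4, 5]: y[0] = 5×4 = 20; y[1] = 5×5 + 1×4 = 29; y[2] = 1×5 = 5 → [20, 29, 5]. Given [20, 29, 5] matches, so answer: Yes

Yes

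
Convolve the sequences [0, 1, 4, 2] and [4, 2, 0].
y[0] = 0×4 = 0; y[1] = 0×2 + 1×4 = 4; y[2] = 0×0 + 1×2 + 4×4 = 18; y[3] = 1×0 + 4×2 + 2×4 = 16; y[4] = 4×0 + 2×2 = 4; y[5] = 2×0 = 0

[0, 4, 18, 16, 4, 0]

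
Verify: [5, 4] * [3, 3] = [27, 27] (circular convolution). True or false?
Recompute circular convolution of [5, 4] and [3, 3]: y[0] = 5×3 + 4×3 = 27; y[1] = 5×3 + 4×3 = 27 → [27, 27]. Given [27, 27] matches, so answer: Yes

Yes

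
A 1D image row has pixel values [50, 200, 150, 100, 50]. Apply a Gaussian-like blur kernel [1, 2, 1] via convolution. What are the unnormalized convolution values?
Convolve image row [50, 200, 150, 100, 50] with kernel [1, 2, 1]: y[0] = 50×1 = 50; y[1] = 50×2 + 200×1 = 300; y[2] = 50×1 + 200×2 + 150×1 = 600; y[3] = 200×1 + 150×2 + 100×1 = 600; y[4] = 150×1 + 100×2 + 50×1 = 400; y[5] = 100×1 + 50×2 = 200; y[6] = 50×1 = 50 → [50, 300, 600, 600, 400, 200, 50]. Normalization factor = sum(kernel) = 4.

[50, 300, 600, 600, 400, 200, 50]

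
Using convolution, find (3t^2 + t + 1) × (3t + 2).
Ascending coefficients: a = [1, 1, 3], b = [2, 3]. c[0] = 1×2 = 2; c[1] = 1×3 + 1×2 = 5; c[2] = 1×3 + 3×2 = 9; c[3] = 3×3 = 9. Result coefficients: [2, 5, 9, 9] → 9t^3 + 9t^2 + 5t + 2

9t^3 + 9t^2 + 5t + 2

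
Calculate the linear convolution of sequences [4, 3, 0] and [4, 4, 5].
y[0] = 4×4 = 16; y[1] = 4×4 + 3×4 = 28; y[2] = 4×5 + 3×4 + 0×4 = 32; y[3] = 3×5 + 0×4 = 15; y[4] = 0×5 = 0

[16, 28, 32, 15, 0]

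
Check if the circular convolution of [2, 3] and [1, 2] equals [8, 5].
Recompute circular convolution of [2, 3] and [1, 2]: y[0] = 2×1 + 3×2 = 8; y[1] = 2×2 + 3×1 = 7 → [8, 7]. Compare to given [8, 5]: they differ at index 1: given 5, correct 7, so answer: No

No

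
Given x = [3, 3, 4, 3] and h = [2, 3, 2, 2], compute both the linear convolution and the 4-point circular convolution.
Linear: y_lin[0] = 3×2 = 6; y_lin[1] = 3×3 + 3×2 = 15; y_lin[2] = 3×2 + 3×3 + 4×2 = 23; y_lin[3] = 3×2 + 3×2 + 4×3 + 3×2 = 30; y_lin[4] = 3×2 + 4×2 + 3×3 = 23; y_lin[5] = 4×2 + 3×2 = 14; y_lin[6] = 3×2 = 6 → [6, 15, 23, 30, 23, 14, 6]. Circular (length 4): y[0] = 3×2 + 3×2 + 4×2 + 3×3 = 29; y[1] = 3×3 + 3×2 + 4×2 + 3×2 = 29; y[2] = 3×2 + 3×3 + 4×2 + 3×2 = 29; y[3] = 3×2 + 3×2 + 4×3 + 3×2 = 30 → [29, 29, 29, 30]

Linear: [6, 15, 23, 30, 23, 14, 6], Circular: [29, 29, 29, 30]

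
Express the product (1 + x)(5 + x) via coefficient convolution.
Ascending coefficients: a = [1, 1], b = [5, 1]. c[0] = 1×5 = 5; c[1] = 1×1 + 1×5 = 6; c[2] = 1×1 = 1. Result coefficients: [5, 6, 1] → 5 + 6x + x^2

5 + 6x + x^2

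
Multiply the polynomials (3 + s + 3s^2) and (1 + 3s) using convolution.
Ascending coefficients: a = [3, 1, 3], b = [1, 3]. c[0] = 3×1 = 3; c[1] = 3×3 + 1×1 = 10; c[2] = 1×3 + 3×1 = 6; c[3] = 3×3 = 9. Result coefficients: [3, 10, 6, 9] → 3 + 10s + 6s^2 + 9s^3

3 + 10s + 6s^2 + 9s^3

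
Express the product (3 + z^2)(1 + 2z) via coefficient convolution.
Ascending coefficients: a = [3, 0, 1], b = [1, 2]. c[0] = 3×1 = 3; c[1] = 3×2 + 0×1 = 6; c[2] = 0×2 + 1×1 = 1; c[3] = 1×2 = 2. Result coefficients: [3, 6, 1, 2] → 3 + 6z + z^2 + 2z^3

3 + 6z + z^2 + 2z^3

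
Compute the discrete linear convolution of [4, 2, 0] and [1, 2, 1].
y[0] = 4×1 = 4; y[1] = 4×2 + 2×1 = 10; y[2] = 4×1 + 2×2 + 0×1 = 8; y[3] = 2×1 + 0×2 = 2; y[4] = 0×1 = 0

[4, 10, 8, 2, 0]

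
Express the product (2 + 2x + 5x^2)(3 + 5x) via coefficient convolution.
Ascending coefficients: a = [2, 2, 5], b = [3, 5]. c[0] = 2×3 = 6; c[1] = 2×5 + 2×3 = 16; c[2] = 2×5 + 5×3 = 25; c[3] = 5×5 = 25. Result coefficients: [6, 16, 25, 25] → 6 + 16x + 25x^2 + 25x^3

6 + 16x + 25x^2 + 25x^3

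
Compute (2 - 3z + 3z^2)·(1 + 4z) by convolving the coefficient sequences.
Ascending coefficients: a = [2, -3, 3], b = [1, 4]. c[0] = 2×1 = 2; c[1] = 2×4 + -3×1 = 5; c[2] = -3×4 + 3×1 = -9; c[3] = 3×4 = 12. Result coefficients: [2, 5, -9, 12] → 2 + 5z - 9z^2 + 12z^3

2 + 5z - 9z^2 + 12z^3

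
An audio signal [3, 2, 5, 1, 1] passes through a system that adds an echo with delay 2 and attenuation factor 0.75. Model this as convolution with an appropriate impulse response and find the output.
Direct-path + delayed-attenuated-path model → impulse response h = [1, 0, 0.75] (1 at lag 0, 0.75 at lag 2). Output y[n] = x[n] + 0.75·x[n - 2] (with x[n] = 0 outside 0..4): y[0] = 3 + 0.75×0 = 3; y[1] = 2 + 0.75×0 = 2; y[2] = 5 + 0.75×3 = 7.25; y[3] = 1 + 0.75×2 = 2.5; y[4] = 1 + 0.75×5 = 4.75; y[5] = 0 + 0.75×1 = 0.75; y[6] = 0 + 0.75×1 = 0.75. So y = [3, 2, 7.25, 2.5, 4.75, 0.75, 0.75]

[3, 2, 7.25, 2.5, 4.75, 0.75, 0.75]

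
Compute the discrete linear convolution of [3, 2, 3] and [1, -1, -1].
y[0] = 3×1 = 3; y[1] = 3×-1 + 2×1 = -1; y[2] = 3×-1 + 2×-1 + 3×1 = -2; y[3] = 2×-1 + 3×-1 = -5; y[4] = 3×-1 = -3

[3, -1, -2, -5, -3]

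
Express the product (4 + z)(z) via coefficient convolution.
Ascending coefficients: a = [4, 1], b = [0, 1]. c[0] = 4×0 = 0; c[1] = 4×1 + 1×0 = 4; c[2] = 1×1 = 1. Result coefficients: [0, 4, 1] → 4z + z^2

4z + z^2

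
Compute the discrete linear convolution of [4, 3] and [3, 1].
y[0] = 4×3 = 12; y[1] = 4×1 + 3×3 = 13; y[2] = 3×1 = 3

[12, 13, 3]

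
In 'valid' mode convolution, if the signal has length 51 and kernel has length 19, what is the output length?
'Valid' mode counts only positions where the kernel fully overlaps the signal: m - n + 1 = 51 - 19 + 1 = 33

33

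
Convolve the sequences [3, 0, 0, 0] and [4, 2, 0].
y[0] = 3×4 = 12; y[1] = 3×2 + 0×4 = 6; y[2] = 3×0 + 0×2 + 0×4 = 0; y[3] = 0×0 + 0×2 + 0×4 = 0; y[4] = 0×0 + 0×2 = 0; y[5] = 0×0 = 0

[12, 6, 0, 0, 0, 0]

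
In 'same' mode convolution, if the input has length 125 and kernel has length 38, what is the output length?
'Same' mode returns an output with the same length as the input: 125

125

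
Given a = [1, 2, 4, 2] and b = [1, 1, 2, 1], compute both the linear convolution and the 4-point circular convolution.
Linear: y_lin[0] = 1×1 = 1; y_lin[1] = 1×1 + 2×1 = 3; y_lin[2] = 1×2 + 2×1 + 4×1 = 8; y_lin[3] = 1×1 + 2×2 + 4×1 + 2×1 = 11; y_lin[4] = 2×1 + 4×2 + 2×1 = 12; y_lin[5] = 4×1 + 2×2 = 8; y_lin[6] = 2×1 = 2 → [1, 3, 8, 11, 12, 8, 2]. Circular (length 4): y[0] = 1×1 + 2×1 + 4×2 + 2×1 = 13; y[1] = 1×1 + 2×1 + 4×1 + 2×2 = 11; y[2] = 1×2 + 2×1 + 4×1 + 2×1 = 10; y[3] = 1×1 + 2×2 + 4×1 + 2×1 = 11 → [13, 11, 10, 11]

Linear: [1, 3, 8, 11, 12, 8, 2], Circular: [13, 11, 10, 11]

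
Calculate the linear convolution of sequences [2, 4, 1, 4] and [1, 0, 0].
y[0] = 2×1 = 2; y[1] = 2×0 + 4×1 = 4; y[2] = 2×0 + 4×0 + 1×1 = 1; y[3] = 4×0 + 1×0 + 4×1 = 4; y[4] = 1×0 + 4×0 = 0; y[5] = 4×0 = 0

[2, 4, 1, 4, 0, 0]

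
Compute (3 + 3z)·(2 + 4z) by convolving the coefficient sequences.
Ascending coefficients: a = [3, 3], b = [2, 4]. c[0] = 3×2 = 6; c[1] = 3×4 + 3×2 = 18; c[2] = 3×4 = 12. Result coefficients: [6, 18, 12] → 6 + 18z + 12z^2

6 + 18z + 12z^2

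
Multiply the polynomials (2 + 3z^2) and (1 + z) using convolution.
Ascending coefficients: a = [2, 0, 3], b = [1, 1]. c[0] = 2×1 = 2; c[1] = 2×1 + 0×1 = 2; c[2] = 0×1 + 3×1 = 3; c[3] = 3×1 = 3. Result coefficients: [2, 2, 3, 3] → 2 + 2z + 3z^2 + 3z^3

2 + 2z + 3z^2 + 3z^3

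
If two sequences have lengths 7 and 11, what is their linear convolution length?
Linear/full convolution length: m + n - 1 = 7 + 11 - 1 = 17

17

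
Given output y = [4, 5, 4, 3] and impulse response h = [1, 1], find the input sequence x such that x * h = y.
Deconvolve y=[4, 5, 4, 3] by h=[1, 1]. Since h[0]=1, solve forward: x[0] = y[0] / 1 = 4; x[1] = (y[1] - 4×1) / 1 = 1; x[2] = (y[2] - 1×1) / 1 = 3. So x = [4, 1, 3]. Check by forward convolution: y[0] = 4×1 = 4; y[1] = 4×1 + 1×1 = 5; y[2] = 1×1 + 3×1 = 4; y[3] = 3×1 = 3

[4, 1, 3]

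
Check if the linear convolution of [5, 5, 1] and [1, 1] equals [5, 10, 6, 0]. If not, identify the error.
Recompute linear convolution of [5, 5, 1] and [1, 1]: y[0] = 5×1 = 5; y[1] = 5×1 + 5×1 = 10; y[2] = 5×1 + 1×1 = 6; y[3] = 1×1 = 1 → [5, 10, 6, 1]. Compare to given [5, 10, 6, 0]: they differ at index 3: given 0, correct 1, so answer: No

No. Error at index 3: given 0, correct 1.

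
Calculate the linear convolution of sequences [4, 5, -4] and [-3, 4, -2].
y[0] = 4×-3 = -12; y[1] = 4×4 + 5×-3 = 1; y[2] = 4×-2 + 5×4 + -4×-3 = 24; y[3] = 5×-2 + -4×4 = -26; y[4] = -4×-2 = 8

[-12, 1, 24, -26, 8]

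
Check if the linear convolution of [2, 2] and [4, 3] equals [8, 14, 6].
Recompute linear convolution of [2, 2] and [4, 3]: y[0] = 2×4 = 8; y[1] = 2×3 + 2×4 = 14; y[2] = 2×3 = 6 → [8, 14, 6]. Given [8, 14, 6] matches, so answer: Yes

Yes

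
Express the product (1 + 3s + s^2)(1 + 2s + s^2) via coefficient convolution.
Ascending coefficients: a = [1, 3, 1], b = [1, 2, 1]. c[0] = 1×1 = 1; c[1] = 1×2 + 3×1 = 5; c[2] = 1×1 + 3×2 + 1×1 = 8; c[3] = 3×1 + 1×2 = 5; c[4] = 1×1 = 1. Result coefficients: [1, 5, 8, 5, 1] → 1 + 5s + 8s^2 + 5s^3 + s^4

1 + 5s + 8s^2 + 5s^3 + s^4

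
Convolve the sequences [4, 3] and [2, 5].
y[0] = 4×2 = 8; y[1] = 4×5 + 3×2 = 26; y[2] = 3×5 = 15

[8, 26, 15]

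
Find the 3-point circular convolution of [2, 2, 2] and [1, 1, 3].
Use y[k] = Σ_j f[j]·g[(k-j) mod 3]. y[0] = 2×1 + 2×3 + 2×1 = 10; y[1] = 2×1 + 2×1 + 2×3 = 10; y[2] = 2×3 + 2×1 + 2×1 = 10. Result: [10, 10, 10]

[10, 10, 10]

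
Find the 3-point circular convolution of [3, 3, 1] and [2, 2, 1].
Use y[k] = Σ_j x[j]·h[(k-j) mod 3]. y[0] = 3×2 + 3×1 + 1×2 = 11; y[1] = 3×2 + 3×2 + 1×1 = 13; y[2] = 3×1 + 3×2 + 1×2 = 11. Result: [11, 13, 11]

[11, 13, 11]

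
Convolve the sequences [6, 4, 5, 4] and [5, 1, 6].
y[0] = 6×5 = 30; y[1] = 6×1 + 4×5 = 26; y[2] = 6×6 + 4×1 + 5×5 = 65; y[3] = 4×6 + 5×1 + 4×5 = 49; y[4] = 5×6 + 4×1 = 34; y[5] = 4×6 = 24

[30, 26, 65, 49, 34, 24]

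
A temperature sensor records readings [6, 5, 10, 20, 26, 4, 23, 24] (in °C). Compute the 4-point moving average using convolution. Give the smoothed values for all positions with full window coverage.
4-point moving average kernel = [1, 1, 1, 1]. Apply in 'valid' mode (full window coverage): avg[0] = (6 + 5 + 10 + 20) / 4 = 10.25; avg[1] = (5 + 10 + 20 + 26) / 4 = 15.25; avg[2] = (10 + 20 + 26 + 4) / 4 = 15.0; avg[3] = (20 + 26 + 4 + 23) / 4 = 18.25; avg[4] = (26 + 4 + 23 + 24) / 4 = 19.25. Smoothed values: [10.25, 15.25, 15.0, 18.25, 19.25]

[10.25, 15.25, 15.0, 18.25, 19.25]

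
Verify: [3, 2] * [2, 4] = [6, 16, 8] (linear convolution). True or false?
Recompute linear convolution of [3, 2] and [2, 4]: y[0] = 3×2 = 6; y[1] = 3×4 + 2×2 = 16; y[2] = 2×4 = 8 → [6, 16, 8]. Given [6, 16, 8] matches, so answer: Yes

Yes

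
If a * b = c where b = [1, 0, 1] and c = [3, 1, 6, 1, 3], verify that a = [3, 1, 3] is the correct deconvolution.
Forward-compute [3, 1, 3] * [1, 0, 1]: c[0] = 3×1 = 3; c[1] = 3×0 + 1×1 = 1; c[2] = 3×1 + 1×0 + 3×1 = 6; c[3] = 1×1 + 3×0 = 1; c[4] = 3×1 = 3 → [3, 1, 6, 1, 3]. Matches given c = [3, 1, 6, 1, 3], so verified.

Verified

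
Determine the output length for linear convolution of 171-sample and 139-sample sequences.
Linear/full convolution length: m + n - 1 = 171 + 139 - 1 = 309

309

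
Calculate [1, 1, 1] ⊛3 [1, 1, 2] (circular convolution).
Use y[k] = Σ_j x[j]·h[(k-j) mod 3]. y[0] = 1×1 + 1×2 + 1×1 = 4; y[1] = 1×1 + 1×1 + 1×2 = 4; y[2] = 1×2 + 1×1 + 1×1 = 4. Result: [4, 4, 4]

[4, 4, 4]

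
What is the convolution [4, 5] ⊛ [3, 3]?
y[0] = 4×3 = 12; y[1] = 4×3 + 5×3 = 27; y[2] = 5×3 = 15

[12, 27, 15]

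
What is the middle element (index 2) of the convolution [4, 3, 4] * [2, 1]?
Use y[k] = Σ_i a[i]·b[k-i] at k=2. y[2] = 3×1 + 4×2 = 11

11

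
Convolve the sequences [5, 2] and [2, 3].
y[0] = 5×2 = 10; y[1] = 5×3 + 2×2 = 19; y[2] = 2×3 = 6

[10, 19, 6]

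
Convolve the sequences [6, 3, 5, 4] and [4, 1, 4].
y[0] = 6×4 = 24; y[1] = 6×1 + 3×4 = 18; y[2] = 6×4 + 3×1 + 5×4 = 47; y[3] = 3×4 + 5×1 + 4×4 = 33; y[4] = 5×4 + 4×1 = 24; y[5] = 4×4 = 16

[24, 18, 47, 33, 24, 16]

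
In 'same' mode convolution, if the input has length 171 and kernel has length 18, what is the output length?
'Same' mode returns an output with the same length as the input: 171

171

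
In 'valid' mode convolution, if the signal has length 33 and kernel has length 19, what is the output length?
'Valid' mode counts only positions where the kernel fully overlaps the signal: m - n + 1 = 33 - 19 + 1 = 15

15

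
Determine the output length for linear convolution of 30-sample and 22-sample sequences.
Linear/full convolution length: m + n - 1 = 30 + 22 - 1 = 51

51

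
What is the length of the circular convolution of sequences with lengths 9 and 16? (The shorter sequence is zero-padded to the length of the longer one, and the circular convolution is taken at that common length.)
Circular convolution (zero-padding the shorter input) has length max(m, n) = max(9, 16) = 16

16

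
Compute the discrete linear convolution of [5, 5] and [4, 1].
y[0] = 5×4 = 20; y[1] = 5×1 + 5×4 = 25; y[2] = 5×1 = 5

[20, 25, 5]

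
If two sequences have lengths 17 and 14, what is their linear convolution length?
Linear/full convolution length: m + n - 1 = 17 + 14 - 1 = 30

30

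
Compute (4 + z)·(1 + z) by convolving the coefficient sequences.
Ascending coefficients: a = [4, 1], b = [1, 1]. c[0] = 4×1 = 4; c[1] = 4×1 + 1×1 = 5; c[2] = 1×1 = 1. Result coefficients: [4, 5, 1] → 4 + 5z + z^2

4 + 5z + z^2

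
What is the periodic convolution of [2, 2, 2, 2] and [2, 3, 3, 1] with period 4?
Use y[k] = Σ_j f[j]·g[(k-j) mod 4]. y[0] = 2×2 + 2×1 + 2×3 + 2×3 = 18; y[1] = 2×3 + 2×2 + 2×1 + 2×3 = 18; y[2] = 2×3 + 2×3 + 2×2 + 2×1 = 18; y[3] = 2×1 + 2×3 + 2×3 + 2×2 = 18. Result: [18, 18, 18, 18]

[18, 18, 18, 18]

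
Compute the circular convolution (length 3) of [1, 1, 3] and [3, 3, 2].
Use y[k] = Σ_j a[j]·b[(k-j) mod 3]. y[0] = 1×3 + 1×2 + 3×3 = 14; y[1] = 1×3 + 1×3 + 3×2 = 12; y[2] = 1×2 + 1×3 + 3×3 = 14. Result: [14, 12, 14]

[14, 12, 14]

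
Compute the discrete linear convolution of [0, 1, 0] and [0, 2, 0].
y[0] = 0×0 = 0; y[1] = 0×2 + 1×0 = 0; y[2] = 0×0 + 1×2 + 0×0 = 2; y[3] = 1×0 + 0×2 = 0; y[4] = 0×0 = 0

[0, 0, 2, 0, 0]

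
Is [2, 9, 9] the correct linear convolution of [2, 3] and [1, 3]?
Recompute linear convolution of [2, 3] and [1, 3]: y[0] = 2×1 = 2; y[1] = 2×3 + 3×1 = 9; y[2] = 3×3 = 9 → [2, 9, 9]. Given [2, 9, 9] matches, so answer: Yes

Yes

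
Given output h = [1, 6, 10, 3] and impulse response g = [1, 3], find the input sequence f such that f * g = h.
Deconvolve h=[1, 6, 10, 3] by g=[1, 3]. Since g[0]=1, solve forward: f[0] = h[0] / 1 = 1; f[1] = (h[1] - 1×3) / 1 = 3; f[2] = (h[2] - 3×3) / 1 = 1. So f = [1, 3, 1]. Check by forward convolution: h[0] = 1×1 = 1; h[1] = 1×3 + 3×1 = 6; h[2] = 3×3 + 1×1 = 10; h[3] = 1×3 = 3

[1, 3, 1]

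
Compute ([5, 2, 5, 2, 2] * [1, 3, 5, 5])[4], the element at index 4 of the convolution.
Use y[k] = Σ_i a[i]·b[k-i] at k=4. y[4] = 2×5 + 5×5 + 2×3 + 2×1 = 43

43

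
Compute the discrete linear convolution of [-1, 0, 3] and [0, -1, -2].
y[0] = -1×0 = 0; y[1] = -1×-1 + 0×0 = 1; y[2] = -1×-2 + 0×-1 + 3×0 = 2; y[3] = 0×-2 + 3×-1 = -3; y[4] = 3×-2 = -6

[0, 1, 2, -3, -6]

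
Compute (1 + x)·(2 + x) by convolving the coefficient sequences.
Ascending coefficients: a = [1, 1], b = [2, 1]. c[0] = 1×2 = 2; c[1] = 1×1 + 1×2 = 3; c[2] = 1×1 = 1. Result coefficients: [2, 3, 1] → 2 + 3x + x^2

2 + 3x + x^2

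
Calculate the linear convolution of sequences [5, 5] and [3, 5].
y[0] = 5×3 = 15; y[1] = 5×5 + 5×3 = 40; y[2] = 5×5 = 25

[15, 40, 25]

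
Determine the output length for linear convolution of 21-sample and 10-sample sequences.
Linear/full convolution length: m + n - 1 = 21 + 10 - 1 = 30

30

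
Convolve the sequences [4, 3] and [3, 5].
y[0] = 4×3 = 12; y[1] = 4×5 + 3×3 = 29; y[2] = 3×5 = 15

[12, 29, 15]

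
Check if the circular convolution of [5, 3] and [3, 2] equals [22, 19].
Recompute circular convolution of [5, 3] and [3, 2]: y[0] = 5×3 + 3×2 = 21; y[1] = 5×2 + 3×3 = 19 → [21, 19]. Compare to given [22, 19]: they differ at index 0: given 22, correct 21, so answer: No

No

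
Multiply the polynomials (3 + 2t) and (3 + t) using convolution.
Ascending coefficients: a = [3, 2], b = [3, 1]. c[0] = 3×3 = 9; c[1] = 3×1 + 2×3 = 9; c[2] = 2×1 = 2. Result coefficients: [9, 9, 2] → 9 + 9t + 2t^2

9 + 9t + 2t^2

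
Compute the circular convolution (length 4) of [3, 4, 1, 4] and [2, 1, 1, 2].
Use y[k] = Σ_j u[j]·v[(k-j) mod 4]. y[0] = 3×2 + 4×2 + 1×1 + 4×1 = 19; y[1] = 3×1 + 4×2 + 1×2 + 4×1 = 17; y[2] = 3×1 + 4×1 + 1×2 + 4×2 = 17; y[3] = 3×2 + 4×1 + 1×1 + 4×2 = 19. Result: [19, 17, 17, 19]

[19, 17, 17, 19]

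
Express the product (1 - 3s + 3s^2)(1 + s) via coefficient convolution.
Ascending coefficients: a = [1, -3, 3], b = [1, 1]. c[0] = 1×1 = 1; c[1] = 1×1 + -3×1 = -2; c[2] = -3×1 + 3×1 = 0; c[3] = 3×1 = 3. Result coefficients: [1, -2, 0, 3] → 1 - 2s + 3s^3

1 - 2s + 3s^3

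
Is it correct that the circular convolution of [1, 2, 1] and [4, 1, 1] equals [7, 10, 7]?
Recompute circular convolution of [1, 2, 1] and [4, 1, 1]: y[0] = 1×4 + 2×1 + 1×1 = 7; y[1] = 1×1 + 2×4 + 1×1 = 10; y[2] = 1×1 + 2×1 + 1×4 = 7 → [7, 10, 7]. Given [7, 10, 7] matches, so answer: Yes

Yes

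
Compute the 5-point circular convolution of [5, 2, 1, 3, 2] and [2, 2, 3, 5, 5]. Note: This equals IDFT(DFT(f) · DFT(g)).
Either evaluate y[k] = Σ_j f[j]·g[(k-j) mod 5] directly, or use IDFT(DFT(f) · DFT(g)). y[0] = 5×2 + 2×5 + 1×5 + 3×3 + 2×2 = 38; y[1] = 5×2 + 2×2 + 1×5 + 3×5 + 2×3 = 40; y[2] = 5×3 + 2×2 + 1×2 + 3×5 + 2×5 = 46; y[3] = 5×5 + 2×3 + 1×2 + 3×2 + 2×5 = 49; y[4] = 5×5 + 2×5 + 1×3 + 3×2 + 2×2 = 48. Result: [38, 40, 46, 49, 48]

[38, 40, 46, 49, 48]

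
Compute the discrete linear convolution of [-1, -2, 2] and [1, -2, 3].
y[0] = -1×1 = -1; y[1] = -1×-2 + -2×1 = 0; y[2] = -1×3 + -2×-2 + 2×1 = 3; y[3] = -2×3 + 2×-2 = -10; y[4] = 2×3 = 6

[-1, 0, 3, -10, 6]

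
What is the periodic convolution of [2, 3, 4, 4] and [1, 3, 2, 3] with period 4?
Use y[k] = Σ_j s[j]·t[(k-j) mod 4]. y[0] = 2×1 + 3×3 + 4×2 + 4×3 = 31; y[1] = 2×3 + 3×1 + 4×3 + 4×2 = 29; y[2] = 2×2 + 3×3 + 4×1 + 4×3 = 29; y[3] = 2×3 + 3×2 + 4×3 + 4×1 = 28. Result: [31, 29, 29, 28]

[31, 29, 29, 28]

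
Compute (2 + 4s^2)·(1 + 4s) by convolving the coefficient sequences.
Ascending coefficients: a = [2, 0, 4], b = [1, 4]. c[0] = 2×1 = 2; c[1] = 2×4 + 0×1 = 8; c[2] = 0×4 + 4×1 = 4; c[3] = 4×4 = 16. Result coefficients: [2, 8, 4, 16] → 2 + 8s + 4s^2 + 16s^3

2 + 8s + 4s^2 + 16s^3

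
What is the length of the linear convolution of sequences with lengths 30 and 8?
Linear/full convolution length: m + n - 1 = 30 + 8 - 1 = 37

37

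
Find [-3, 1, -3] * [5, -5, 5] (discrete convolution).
y[0] = -3×5 = -15; y[1] = -3×-5 + 1×5 = 20; y[2] = -3×5 + 1×-5 + -3×5 = -35; y[3] = 1×5 + -3×-5 = 20; y[4] = -3×5 = -15

[-15, 20, -35, 20, -15]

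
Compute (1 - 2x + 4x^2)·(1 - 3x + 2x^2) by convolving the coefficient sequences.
Ascending coefficients: a = [1, -2, 4], b = [1, -3, 2]. c[0] = 1×1 = 1; c[1] = 1×-3 + -2×1 = -5; c[2] = 1×2 + -2×-3 + 4×1 = 12; c[3] = -2×2 + 4×-3 = -16; c[4] = 4×2 = 8. Result coefficients: [1, -5, 12, -16, 8] → 1 - 5x + 12x^2 - 16x^3 + 8x^4

1 - 5x + 12x^2 - 16x^3 + 8x^4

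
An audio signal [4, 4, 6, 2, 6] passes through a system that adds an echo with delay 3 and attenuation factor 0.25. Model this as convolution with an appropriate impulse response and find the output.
Direct-path + delayed-attenuated-path model → impulse response h = [1, 0, 0, 0.25] (1 at lag 0, 0.25 at lag 3). Output y[n] = x[n] + 0.25·x[n - 3] (with x[n] = 0 outside 0..4): y[0] = 4 + 0.25×0 = 4; y[1] = 4 + 0.25×0 = 4; y[2] = 6 + 0.25×0 = 6; y[3] = 2 + 0.25×4 = 3.0; y[4] = 6 + 0.25×4 = 7.0; y[5] = 0 + 0.25×6 = 1.5; y[6] = 0 + 0.25×2 = 0.5; y[7] = 0 + 0.25×6 = 1.5. So y = [4, 4, 6, 3.0, 7.0, 1.5, 0.5, 1.5]

[4, 4, 6, 3.0, 7.0, 1.5, 0.5, 1.5]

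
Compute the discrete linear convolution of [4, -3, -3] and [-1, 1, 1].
y[0] = 4×-1 = -4; y[1] = 4×1 + -3×-1 = 7; y[2] = 4×1 + -3×1 + -3×-1 = 4; y[3] = -3×1 + -3×1 = -6; y[4] = -3×1 = -3

[-4, 7, 4, -6, -3]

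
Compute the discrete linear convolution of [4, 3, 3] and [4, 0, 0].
y[0] = 4×4 = 16; y[1] = 4×0 + 3×4 = 12; y[2] = 4×0 + 3×0 + 3×4 = 12; y[3] = 3×0 + 3×0 = 0; y[4] = 3×0 = 0

[16, 12, 12, 0, 0]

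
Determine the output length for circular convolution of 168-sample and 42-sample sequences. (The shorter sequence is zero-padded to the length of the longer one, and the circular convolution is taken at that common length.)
Circular convolution (zero-padding the shorter input) has length max(m, n) = max(168, 42) = 168

168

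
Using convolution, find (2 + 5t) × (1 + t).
Ascending coefficients: a = [2, 5], b = [1, 1]. c[0] = 2×1 = 2; c[1] = 2×1 + 5×1 = 7; c[2] = 5×1 = 5. Result coefficients: [2, 7, 5] → 2 + 7t + 5t^2

2 + 7t + 5t^2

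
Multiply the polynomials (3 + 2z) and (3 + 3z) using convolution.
Ascending coefficients: a = [3, 2], b = [3, 3]. c[0] = 3×3 = 9; c[1] = 3×3 + 2×3 = 15; c[2] = 2×3 = 6. Result coefficients: [9, 15, 6] → 9 + 15z + 6z^2

9 + 15z + 6z^2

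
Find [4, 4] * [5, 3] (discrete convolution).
y[0] = 4×5 = 20; y[1] = 4×3 + 4×5 = 32; y[2] = 4×3 = 12

[20, 32, 12]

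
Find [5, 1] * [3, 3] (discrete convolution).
y[0] = 5×3 = 15; y[1] = 5×3 + 1×3 = 18; y[2] = 1×3 = 3

[15, 18, 3]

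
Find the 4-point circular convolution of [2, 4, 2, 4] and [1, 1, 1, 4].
Use y[k] = Σ_j s[j]·t[(k-j) mod 4]. y[0] = 2×1 + 4×4 + 2×1 + 4×1 = 24; y[1] = 2×1 + 4×1 + 2×4 + 4×1 = 18; y[2] = 2×1 + 4×1 + 2×1 + 4×4 = 24; y[3] = 2×4 + 4×1 + 2×1 + 4×1 = 18. Result: [24, 18, 24, 18]

[24, 18, 24, 18]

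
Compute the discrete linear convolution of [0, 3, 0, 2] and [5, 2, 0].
y[0] = 0×5 = 0; y[1] = 0×2 + 3×5 = 15; y[2] = 0×0 + 3×2 + 0×5 = 6; y[3] = 3×0 + 0×2 + 2×5 = 10; y[4] = 0×0 + 2×2 = 4; y[5] = 2×0 = 0

[0, 15, 6, 10, 4, 0]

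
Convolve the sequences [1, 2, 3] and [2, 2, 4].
y[0] = 1×2 = 2; y[1] = 1×2 + 2×2 = 6; y[2] = 1×4 + 2×2 + 3×2 = 14; y[3] = 2×4 + 3×2 = 14; y[4] = 3×4 = 12

[2, 6, 14, 14, 12]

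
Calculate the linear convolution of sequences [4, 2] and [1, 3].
y[0] = 4×1 = 4; y[1] = 4×3 + 2×1 = 14; y[2] = 2×3 = 6

[4, 14, 6]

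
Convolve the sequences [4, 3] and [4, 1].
y[0] = 4×4 = 16; y[1] = 4×1 + 3×4 = 16; y[2] = 3×1 = 3

[16, 16, 3]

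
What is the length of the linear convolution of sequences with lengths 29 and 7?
Linear/full convolution length: m + n - 1 = 29 + 7 - 1 = 35

35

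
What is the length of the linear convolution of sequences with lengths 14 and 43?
Linear/full convolution length: m + n - 1 = 14 + 43 - 1 = 56

56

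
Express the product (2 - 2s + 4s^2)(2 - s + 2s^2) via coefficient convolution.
Ascending coefficients: a = [2, -2, 4], b = [2, -1, 2]. c[0] = 2×2 = 4; c[1] = 2×-1 + -2×2 = -6; c[2] = 2×2 + -2×-1 + 4×2 = 14; c[3] = -2×2 + 4×-1 = -8; c[4] = 4×2 = 8. Result coefficients: [4, -6, 14, -8, 8] → 4 - 6s + 14s^2 - 8s^3 + 8s^4

4 - 6s + 14s^2 - 8s^3 + 8s^4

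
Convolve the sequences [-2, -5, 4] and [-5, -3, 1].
y[0] = -2×-5 = 10; y[1] = -2×-3 + -5×-5 = 31; y[2] = -2×1 + -5×-3 + 4×-5 = -7; y[3] = -5×1 + 4×-3 = -17; y[4] = 4×1 = 4

[10, 31, -7, -17, 4]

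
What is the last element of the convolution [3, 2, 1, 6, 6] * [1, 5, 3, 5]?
Use y[k] = Σ_i a[i]·b[k-i] at k=7. y[7] = 6×5 = 30

30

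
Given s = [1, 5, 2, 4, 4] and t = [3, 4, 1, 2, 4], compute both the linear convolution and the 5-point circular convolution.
Linear: y_lin[0] = 1×3 = 3; y_lin[1] = 1×4 + 5×3 = 19; y_lin[2] = 1×1 + 5×4 + 2×3 = 27; y_lin[3] = 1×2 + 5×1 + 2×4 + 4×3 = 27; y_lin[4] = 1×4 + 5×2 + 2×1 + 4×4 + 4×3 = 44; y_lin[5] = 5×4 + 2×2 + 4×1 + 4×4 = 44; y_lin[6] = 2×4 + 4×2 + 4×1 = 20; y_lin[7] = 4×4 + 4×2 = 24; y_lin[8] = 4×4 = 16 → [3, 19, 27, 27, 44, 44, 20, 24, 16]. Circular (length 5): y[0] = 1×3 + 5×4 + 2×2 + 4×1 + 4×4 = 47; y[1] = 1×4 + 5×3 + 2×4 + 4×2 + 4×1 = 39; y[2] = 1×1 + 5×4 + 2×3 + 4×4 + 4×2 = 51; y[3] = 1×2 + 5×1 + 2×4 + 4×3 + 4×4 = 43; y[4] = 1×4 + 5×2 + 2×1 + 4×4 + 4×3 = 44 → [47, 39, 51, 43, 44]

Linear: [3, 19, 27, 27, 44, 44, 20, 24, 16], Circular: [47, 39, 51, 43, 44]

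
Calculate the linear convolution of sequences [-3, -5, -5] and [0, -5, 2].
y[0] = -3×0 = 0; y[1] = -3×-5 + -5×0 = 15; y[2] = -3×2 + -5×-5 + -5×0 = 19; y[3] = -5×2 + -5×-5 = 15; y[4] = -5×2 = -10

[0, 15, 19, 15, -10]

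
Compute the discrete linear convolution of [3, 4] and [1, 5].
y[0] = 3×1 = 3; y[1] = 3×5 + 4×1 = 19; y[2] = 4×5 = 20

[3, 19, 20]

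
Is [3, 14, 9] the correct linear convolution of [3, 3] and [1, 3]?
Recompute linear convolution of [3, 3] and [1, 3]: y[0] = 3×1 = 3; y[1] = 3×3 + 3×1 = 12; y[2] = 3×3 = 9 → [3, 12, 9]. Compare to given [3, 14, 9]: they differ at index 1: given 14, correct 12, so answer: No

No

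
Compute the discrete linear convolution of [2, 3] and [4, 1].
y[0] = 2×4 = 8; y[1] = 2×1 + 3×4 = 14; y[2] = 3×1 = 3

[8, 14, 3]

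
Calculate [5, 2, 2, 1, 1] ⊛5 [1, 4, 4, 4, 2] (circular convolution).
Use y[k] = Σ_j u[j]·v[(k-j) mod 5]. y[0] = 5×1 + 2×2 + 2×4 + 1×4 + 1×4 = 25; y[1] = 5×4 + 2×1 + 2×2 + 1×4 + 1×4 = 34; y[2] = 5×4 + 2×4 + 2×1 + 1×2 + 1×4 = 36; y[3] = 5×4 + 2×4 + 2×4 + 1×1 + 1×2 = 39; y[4] = 5×2 + 2×4 + 2×4 + 1×4 + 1×1 = 31. Result: [25, 34, 36, 39, 31]

[25, 34, 36, 39, 31]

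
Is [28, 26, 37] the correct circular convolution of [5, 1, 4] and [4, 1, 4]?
Recompute circular convolution of [5, 1, 4] and [4, 1, 4]: y[0] = 5×4 + 1×4 + 4×1 = 28; y[1] = 5×1 + 1×4 + 4×4 = 25; y[2] = 5×4 + 1×1 + 4×4 = 37 → [28, 25, 37]. Compare to given [28, 26, 37]: they differ at index 1: given 26, correct 25, so answer: No

No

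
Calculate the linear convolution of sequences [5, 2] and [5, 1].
y[0] = 5×5 = 25; y[1] = 5×1 + 2×5 = 15; y[2] = 2×1 = 2

[25, 15, 2]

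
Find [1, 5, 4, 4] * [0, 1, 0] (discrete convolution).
y[0] = 1×0 = 0; y[1] = 1×1 + 5×0 = 1; y[2] = 1×0 + 5×1 + 4×0 = 5; y[3] = 5×0 + 4×1 + 4×0 = 4; y[4] = 4×0 + 4×1 = 4; y[5] = 4×0 = 0

[0, 1, 5, 4, 4, 0]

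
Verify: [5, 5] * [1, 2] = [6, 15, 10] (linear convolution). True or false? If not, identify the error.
Recompute linear convolution of [5, 5] and [1, 2]: y[0] = 5×1 = 5; y[1] = 5×2 + 5×1 = 15; y[2] = 5×2 = 10 → [5, 15, 10]. Compare to given [6, 15, 10]: they differ at index 0: given 6, correct 5, so answer: No

No. Error at index 0: given 6, correct 5.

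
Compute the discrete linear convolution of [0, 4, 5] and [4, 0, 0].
y[0] = 0×4 = 0; y[1] = 0×0 + 4×4 = 16; y[2] = 0×0 + 4×0 + 5×4 = 20; y[3] = 4×0 + 5×0 = 0; y[4] = 5×0 = 0

[0, 16, 20, 0, 0]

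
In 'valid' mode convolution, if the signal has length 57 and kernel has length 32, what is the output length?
'Valid' mode counts only positions where the kernel fully overlaps the signal: m - n + 1 = 57 - 32 + 1 = 26

26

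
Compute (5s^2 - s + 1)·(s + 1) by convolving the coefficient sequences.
Ascending coefficients: a = [1, -1, 5], b = [1, 1]. c[0] = 1×1 = 1; c[1] = 1×1 + -1×1 = 0; c[2] = -1×1 + 5×1 = 4; c[3] = 5×1 = 5. Result coefficients: [1, 0, 4, 5] → 5s^3 + 4s^2 + 1

5s^3 + 4s^2 + 1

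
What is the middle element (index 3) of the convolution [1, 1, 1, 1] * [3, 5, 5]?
Use y[k] = Σ_i a[i]·b[k-i] at k=3. y[3] = 1×5 + 1×5 + 1×3 = 13

13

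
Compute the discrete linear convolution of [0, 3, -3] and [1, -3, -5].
y[0] = 0×1 = 0; y[1] = 0×-3 + 3×1 = 3; y[2] = 0×-5 + 3×-3 + -3×1 = -12; y[3] = 3×-5 + -3×-3 = -6; y[4] = -3×-5 = 15

[0, 3, -12, -6, 15]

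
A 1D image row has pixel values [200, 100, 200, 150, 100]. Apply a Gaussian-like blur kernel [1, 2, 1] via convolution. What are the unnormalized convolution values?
Convolve image row [200, 100, 200, 150, 100] with kernel [1, 2, 1]: y[0] = 200×1 = 200; y[1] = 200×2 + 100×1 = 500; y[2] = 200×1 + 100×2 + 200×1 = 600; y[3] = 100×1 + 200×2 + 150×1 = 650; y[4] = 200×1 + 150×2 + 100×1 = 600; y[5] = 150×1 + 100×2 = 350; y[6] = 100×1 = 100 → [200, 500, 600, 650, 600, 350, 100]. Normalization factor = sum(kernel) = 4.

[200, 500, 600, 650, 600, 350, 100]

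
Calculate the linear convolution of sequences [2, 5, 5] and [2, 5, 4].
y[0] = 2×2 = 4; y[1] = 2×5 + 5×2 = 20; y[2] = 2×4 + 5×5 + 5×2 = 43; y[3] = 5×4 + 5×5 = 45; y[4] = 5×4 = 20

[4, 20, 43, 45, 20]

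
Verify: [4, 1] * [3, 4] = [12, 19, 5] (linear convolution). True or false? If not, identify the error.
Recompute linear convolution of [4, 1] and [3, 4]: y[0] = 4×3 = 12; y[1] = 4×4 + 1×3 = 19; y[2] = 1×4 = 4 → [12, 19, 4]. Compare to given [12, 19, 5]: they differ at index 2: given 5, correct 4, so answer: No

No. Error at index 2: given 5, correct 4.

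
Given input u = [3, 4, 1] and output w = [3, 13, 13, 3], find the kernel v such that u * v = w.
Output length 4 = len(u) + len(v) - 1 ⇒ len(v) = 2. Solve v forward using v[k] = (w[k] - Σ_{i≥1} u[i]·v[k-i]) / u[0]: v[0] = w[0] / u[0] = 3 / 3 = 1; v[1] = (w[1] - 4×1) / u[0] = (13 - 4×1) / 3 = 3. So v = [1, 3]. Forward-check [3, 4, 1] * [1, 3]: w[0] = 3×1 = 3; w[1] = 3×3 + 4×1 = 13; w[2] = 4×3 + 1×1 = 13; w[3] = 1×3 = 3 → [3, 13, 13, 3] ✓

[1, 3]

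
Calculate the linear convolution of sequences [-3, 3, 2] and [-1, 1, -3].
y[0] = -3×-1 = 3; y[1] = -3×1 + 3×-1 = -6; y[2] = -3×-3 + 3×1 + 2×-1 = 10; y[3] = 3×-3 + 2×1 = -7; y[4] = 2×-3 = -6

[3, -6, 10, -7, -6]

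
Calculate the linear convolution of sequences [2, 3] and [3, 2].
y[0] = 2×3 = 6; y[1] = 2×2 + 3×3 = 13; y[2] = 3×2 = 6

[6, 13, 6]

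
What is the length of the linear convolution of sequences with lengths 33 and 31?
Linear/full convolution length: m + n - 1 = 33 + 31 - 1 = 63

63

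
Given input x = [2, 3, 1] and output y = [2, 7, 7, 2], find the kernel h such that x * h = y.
Output length 4 = len(x) + len(h) - 1 ⇒ len(h) = 2. Solve h forward using h[k] = (y[k] - Σ_{i≥1} x[i]·h[k-i]) / x[0]: h[0] = y[0] / x[0] = 2 / 2 = 1; h[1] = (y[1] - 3×1) / x[0] = (7 - 3×1) / 2 = 2. So h = [1, 2]. Forward-check [2, 3, 1] * [1, 2]: y[0] = 2×1 = 2; y[1] = 2×2 + 3×1 = 7; y[2] = 3×2 + 1×1 = 7; y[3] = 1×2 = 2 → [2, 7, 7, 2] ✓

[1, 2]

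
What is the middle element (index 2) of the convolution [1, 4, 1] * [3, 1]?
Use y[k] = Σ_i a[i]·b[k-i] at k=2. y[2] = 4×1 + 1×3 = 7

7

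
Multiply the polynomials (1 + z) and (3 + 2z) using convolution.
Ascending coefficients: a = [1, 1], b = [3, 2]. c[0] = 1×3 = 3; c[1] = 1×2 + 1×3 = 5; c[2] = 1×2 = 2. Result coefficients: [3, 5, 2] → 3 + 5z + 2z^2

3 + 5z + 2z^2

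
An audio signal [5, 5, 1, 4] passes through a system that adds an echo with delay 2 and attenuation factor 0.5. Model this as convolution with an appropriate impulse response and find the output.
Direct-path + delayed-attenuated-path model → impulse response h = [1, 0, 0.5] (1 at lag 0, 0.5 at lag 2). Output y[n] = x[n] + 0.5·x[n - 2] (with x[n] = 0 outside 0..3): y[0] = 5 + 0.5×0 = 5; y[1] = 5 + 0.5×0 = 5; y[2] = 1 + 0.5×5 = 3.5; y[3] = 4 + 0.5×5 = 6.5; y[4] = 0 + 0.5×1 = 0.5; y[5] = 0 + 0.5×4 = 2.0. So y = [5, 5, 3.5, 6.5, 0.5, 2.0]

[5, 5, 3.5, 6.5, 0.5, 2.0]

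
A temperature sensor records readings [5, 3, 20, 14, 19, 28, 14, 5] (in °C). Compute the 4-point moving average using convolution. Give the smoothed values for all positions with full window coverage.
4-point moving average kernel = [1, 1, 1, 1]. Apply in 'valid' mode (full window coverage): avg[0] = (5 + 3 + 20 + 14) / 4 = 10.5; avg[1] = (3 + 20 + 14 + 19) / 4 = 14.0; avg[2] = (20 + 14 + 19 + 28) / 4 = 20.25; avg[3] = (14 + 19 + 28 + 14) / 4 = 18.75; avg[4] = (19 + 28 + 14 + 5) / 4 = 16.5. Smoothed values: [10.5, 14.0, 20.25, 18.75, 16.5]

[10.5, 14.0, 20.25, 18.75, 16.5]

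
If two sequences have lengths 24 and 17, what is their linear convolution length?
Linear/full convolution length: m + n - 1 = 24 + 17 - 1 = 40

40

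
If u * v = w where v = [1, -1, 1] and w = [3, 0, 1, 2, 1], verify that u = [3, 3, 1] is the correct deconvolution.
Forward-compute [3, 3, 1] * [1, -1, 1]: w[0] = 3×1 = 3; w[1] = 3×-1 + 3×1 = 0; w[2] = 3×1 + 3×-1 + 1×1 = 1; w[3] = 3×1 + 1×-1 = 2; w[4] = 1×1 = 1 → [3, 0, 1, 2, 1]. Matches given w = [3, 0, 1, 2, 1], so verified.

Verified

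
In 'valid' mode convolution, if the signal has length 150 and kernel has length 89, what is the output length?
'Valid' mode counts only positions where the kernel fully overlaps the signal: m - n + 1 = 150 - 89 + 1 = 62

62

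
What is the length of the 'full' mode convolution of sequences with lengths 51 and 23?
Linear/full convolution length: m + n - 1 = 51 + 23 - 1 = 73

73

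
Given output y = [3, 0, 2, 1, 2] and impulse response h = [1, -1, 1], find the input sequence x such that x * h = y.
Deconvolve y=[3, 0, 2, 1, 2] by h=[1, -1, 1]. Since h[0]=1, solve forward: x[0] = y[0] / 1 = 3; x[1] = (y[1] - 3×-1) / 1 = 3; x[2] = (y[2] - 3×-1 - 3×1) / 1 = 2. So x = [3, 3, 2]. Check by forward convolution: y[0] = 3×1 = 3; y[1] = 3×-1 + 3×1 = 0; y[2] = 3×1 + 3×-1 + 2×1 = 2; y[3] = 3×1 + 2×-1 = 1; y[4] = 2×1 = 2

[3, 3, 2]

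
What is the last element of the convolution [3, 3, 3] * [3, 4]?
Use y[k] = Σ_i a[i]·b[k-i] at k=3. y[3] = 3×4 = 12

12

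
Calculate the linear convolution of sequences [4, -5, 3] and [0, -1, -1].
y[0] = 4×0 = 0; y[1] = 4×-1 + -5×0 = -4; y[2] = 4×-1 + -5×-1 + 3×0 = 1; y[3] = -5×-1 + 3×-1 = 2; y[4] = 3×-1 = -3

[0, -4, 1, 2, -3]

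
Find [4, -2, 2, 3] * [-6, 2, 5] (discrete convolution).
y[0] = 4×-6 = -24; y[1] = 4×2 + -2×-6 = 20; y[2] = 4×5 + -2×2 + 2×-6 = 4; y[3] = -2×5 + 2×2 + 3×-6 = -24; y[4] = 2×5 + 3×2 = 16; y[5] = 3×5 = 15

[-24, 20, 4, -24, 16, 15]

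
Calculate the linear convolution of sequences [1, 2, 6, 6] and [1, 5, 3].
y[0] = 1×1 = 1; y[1] = 1×5 + 2×1 = 7; y[2] = 1×3 + 2×5 + 6×1 = 19; y[3] = 2×3 + 6×5 + 6×1 = 42; y[4] = 6×3 + 6×5 = 48; y[5] = 6×3 = 18

[1, 7, 19, 42, 48, 18]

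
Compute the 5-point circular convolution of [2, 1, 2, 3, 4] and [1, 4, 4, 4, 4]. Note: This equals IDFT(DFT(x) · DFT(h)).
Either evaluate y[k] = Σ_j x[j]·h[(k-j) mod 5] directly, or use IDFT(DFT(x) · DFT(h)). y[0] = 2×1 + 1×4 + 2×4 + 3×4 + 4×4 = 42; y[1] = 2×4 + 1×1 + 2×4 + 3×4 + 4×4 = 45; y[2] = 2×4 + 1×4 + 2×1 + 3×4 + 4×4 = 42; y[3] = 2×4 + 1×4 + 2×4 + 3×1 + 4×4 = 39; y[4] = 2×4 + 1×4 + 2×4 + 3×4 + 4×1 = 36. Result: [42, 45, 42, 39, 36]

[42, 45, 42, 39, 36]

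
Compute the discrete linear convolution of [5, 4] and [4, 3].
y[0] = 5×4 = 20; y[1] = 5×3 + 4×4 = 31; y[2] = 4×3 = 12

[20, 31, 12]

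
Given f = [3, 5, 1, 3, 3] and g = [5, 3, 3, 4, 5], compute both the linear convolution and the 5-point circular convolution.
Linear: y_lin[0] = 3×5 = 15; y_lin[1] = 3×3 + 5×5 = 34; y_lin[2] = 3×3 + 5×3 + 1×5 = 29; y_lin[3] = 3×4 + 5×3 + 1×3 + 3×5 = 45; y_lin[4] = 3×5 + 5×4 + 1×3 + 3×3 + 3×5 = 62; y_lin[5] = 5×5 + 1×4 + 3×3 + 3×3 = 47; y_lin[6] = 1×5 + 3×4 + 3×3 = 26; y_lin[7] = 3×5 + 3×4 = 27; y_lin[8] = 3×5 = 15 → [15, 34, 29, 45, 62, 47, 26, 27, 15]. Circular (length 5): y[0] = 3×5 + 5×5 + 1×4 + 3×3 + 3×3 = 62; y[1] = 3×3 + 5×5 + 1×5 + 3×4 + 3×3 = 60; y[2] = 3×3 + 5×3 + 1×5 + 3×5 + 3×4 = 56; y[3] = 3×4 + 5×3 + 1×3 + 3×5 + 3×5 = 60; y[4] = 3×5 + 5×4 + 1×3 + 3×3 + 3×5 = 62 → [62, 60, 56, 60, 62]

Linear: [15, 34, 29, 45, 62, 47, 26, 27, 15], Circular: [62, 60, 56, 60, 62]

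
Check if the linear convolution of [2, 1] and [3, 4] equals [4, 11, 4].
Recompute linear convolution of [2, 1] and [3, 4]: y[0] = 2×3 = 6; y[1] = 2×4 + 1×3 = 11; y[2] = 1×4 = 4 → [6, 11, 4]. Compare to given [4, 11, 4]: they differ at index 0: given 4, correct 6, so answer: No

No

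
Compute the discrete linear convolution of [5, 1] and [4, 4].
y[0] = 5×4 = 20; y[1] = 5×4 + 1×4 = 24; y[2] = 1×4 = 4

[20, 24, 4]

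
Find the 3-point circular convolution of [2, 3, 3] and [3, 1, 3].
Use y[k] = Σ_j a[j]·b[(k-j) mod 3]. y[0] = 2×3 + 3×3 + 3×1 = 18; y[1] = 2×1 + 3×3 + 3×3 = 20; y[2] = 2×3 + 3×1 + 3×3 = 18. Result: [18, 20, 18]

[18, 20, 18]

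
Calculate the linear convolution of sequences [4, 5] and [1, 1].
y[0] = 4×1 = 4; y[1] = 4×1 + 5×1 = 9; y[2] = 5×1 = 5

[4, 9, 5]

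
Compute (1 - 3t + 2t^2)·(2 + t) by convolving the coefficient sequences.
Ascending coefficients: a = [1, -3, 2], b = [2, 1]. c[0] = 1×2 = 2; c[1] = 1×1 + -3×2 = -5; c[2] = -3×1 + 2×2 = 1; c[3] = 2×1 = 2. Result coefficients: [2, -5, 1, 2] → 2 - 5t + t^2 + 2t^3

2 - 5t + t^2 + 2t^3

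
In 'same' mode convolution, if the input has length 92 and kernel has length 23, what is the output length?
'Same' mode returns an output with the same length as the input: 92

92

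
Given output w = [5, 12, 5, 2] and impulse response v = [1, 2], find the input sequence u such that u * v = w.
Deconvolve w=[5, 12, 5, 2] by v=[1, 2]. Since v[0]=1, solve forward: u[0] = w[0] / 1 = 5; u[1] = (w[1] - 5×2) / 1 = 2; u[2] = (w[2] - 2×2) / 1 = 1. So u = [5, 2, 1]. Check by forward convolution: w[0] = 5×1 = 5; w[1] = 5×2 + 2×1 = 12; w[2] = 2×2 + 1×1 = 5; w[3] = 1×2 = 2

[5, 2, 1]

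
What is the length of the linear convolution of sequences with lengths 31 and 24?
Linear/full convolution length: m + n - 1 = 31 + 24 - 1 = 54

54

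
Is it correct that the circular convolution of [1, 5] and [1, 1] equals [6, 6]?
Recompute circular convolution of [1, 5] and [1, 1]: y[0] = 1×1 + 5×1 = 6; y[1] = 1×1 + 5×1 = 6 → [6, 6]. Given [6, 6] matches, so answer: Yes

Yes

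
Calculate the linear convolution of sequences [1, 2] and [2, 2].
y[0] = 1×2 = 2; y[1] = 1×2 + 2×2 = 6; y[2] = 2×2 = 4

[2, 6, 4]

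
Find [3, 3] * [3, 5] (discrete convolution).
y[0] = 3×3 = 9; y[1] = 3×5 + 3×3 = 24; y[2] = 3×5 = 15

[9, 24, 15]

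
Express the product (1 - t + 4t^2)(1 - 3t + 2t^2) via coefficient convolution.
Ascending coefficients: a = [1, -1, 4], b = [1, -3, 2]. c[0] = 1×1 = 1; c[1] = 1×-3 + -1×1 = -4; c[2] = 1×2 + -1×-3 + 4×1 = 9; c[3] = -1×2 + 4×-3 = -14; c[4] = 4×2 = 8. Result coefficients: [1, -4, 9, -14, 8] → 1 - 4t + 9t^2 - 14t^3 + 8t^4

1 - 4t + 9t^2 - 14t^3 + 8t^4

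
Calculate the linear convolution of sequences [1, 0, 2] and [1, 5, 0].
y[0] = 1×1 = 1; y[1] = 1×5 + 0×1 = 5; y[2] = 1×0 + 0×5 + 2×1 = 2; y[3] = 0×0 + 2×5 = 10; y[4] = 2×0 = 0

[1, 5, 2, 10, 0]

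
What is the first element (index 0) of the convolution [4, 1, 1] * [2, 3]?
Use y[k] = Σ_i a[i]·b[k-i] at k=0. y[0] = 4×2 = 8

8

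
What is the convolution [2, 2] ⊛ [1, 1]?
y[0] = 2×1 = 2; y[1] = 2×1 + 2×1 = 4; y[2] = 2×1 = 2

[2, 4, 2]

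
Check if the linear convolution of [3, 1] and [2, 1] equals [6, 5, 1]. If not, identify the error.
Recompute linear convolution of [3, 1] and [2, 1]: y[0] = 3×2 = 6; y[1] = 3×1 + 1×2 = 5; y[2] = 1×1 = 1 → [6, 5, 1]. Given [6, 5, 1] matches, so answer: Yes

Yes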